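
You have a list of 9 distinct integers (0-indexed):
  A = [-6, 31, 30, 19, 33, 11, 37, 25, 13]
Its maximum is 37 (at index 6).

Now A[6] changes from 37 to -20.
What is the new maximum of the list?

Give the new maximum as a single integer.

Answer: 33

Derivation:
Old max = 37 (at index 6)
Change: A[6] 37 -> -20
Changed element WAS the max -> may need rescan.
  Max of remaining elements: 33
  New max = max(-20, 33) = 33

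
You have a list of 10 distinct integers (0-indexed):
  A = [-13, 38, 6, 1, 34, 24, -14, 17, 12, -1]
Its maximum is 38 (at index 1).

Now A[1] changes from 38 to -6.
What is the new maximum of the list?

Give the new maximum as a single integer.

Answer: 34

Derivation:
Old max = 38 (at index 1)
Change: A[1] 38 -> -6
Changed element WAS the max -> may need rescan.
  Max of remaining elements: 34
  New max = max(-6, 34) = 34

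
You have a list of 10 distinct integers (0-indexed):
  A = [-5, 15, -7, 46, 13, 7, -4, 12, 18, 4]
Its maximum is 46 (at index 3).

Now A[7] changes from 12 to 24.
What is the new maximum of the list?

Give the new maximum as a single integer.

Answer: 46

Derivation:
Old max = 46 (at index 3)
Change: A[7] 12 -> 24
Changed element was NOT the old max.
  New max = max(old_max, new_val) = max(46, 24) = 46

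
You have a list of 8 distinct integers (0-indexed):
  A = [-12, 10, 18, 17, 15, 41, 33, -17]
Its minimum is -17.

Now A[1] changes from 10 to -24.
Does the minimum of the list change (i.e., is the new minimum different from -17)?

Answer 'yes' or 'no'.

Answer: yes

Derivation:
Old min = -17
Change: A[1] 10 -> -24
Changed element was NOT the min; min changes only if -24 < -17.
New min = -24; changed? yes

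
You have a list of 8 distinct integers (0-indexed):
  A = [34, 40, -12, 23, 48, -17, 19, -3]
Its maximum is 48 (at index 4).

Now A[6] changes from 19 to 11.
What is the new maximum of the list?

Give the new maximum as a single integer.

Answer: 48

Derivation:
Old max = 48 (at index 4)
Change: A[6] 19 -> 11
Changed element was NOT the old max.
  New max = max(old_max, new_val) = max(48, 11) = 48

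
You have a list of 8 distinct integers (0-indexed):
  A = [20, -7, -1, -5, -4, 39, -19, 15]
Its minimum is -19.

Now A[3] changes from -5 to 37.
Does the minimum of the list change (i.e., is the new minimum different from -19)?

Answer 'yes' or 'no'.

Old min = -19
Change: A[3] -5 -> 37
Changed element was NOT the min; min changes only if 37 < -19.
New min = -19; changed? no

Answer: no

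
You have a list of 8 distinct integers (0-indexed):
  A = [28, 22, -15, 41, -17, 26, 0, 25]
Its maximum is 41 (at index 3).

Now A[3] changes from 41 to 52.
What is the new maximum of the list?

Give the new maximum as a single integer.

Answer: 52

Derivation:
Old max = 41 (at index 3)
Change: A[3] 41 -> 52
Changed element WAS the max -> may need rescan.
  Max of remaining elements: 28
  New max = max(52, 28) = 52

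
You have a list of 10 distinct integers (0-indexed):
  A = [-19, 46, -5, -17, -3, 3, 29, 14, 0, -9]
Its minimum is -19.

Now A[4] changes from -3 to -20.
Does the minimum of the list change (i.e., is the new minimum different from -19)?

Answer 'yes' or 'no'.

Answer: yes

Derivation:
Old min = -19
Change: A[4] -3 -> -20
Changed element was NOT the min; min changes only if -20 < -19.
New min = -20; changed? yes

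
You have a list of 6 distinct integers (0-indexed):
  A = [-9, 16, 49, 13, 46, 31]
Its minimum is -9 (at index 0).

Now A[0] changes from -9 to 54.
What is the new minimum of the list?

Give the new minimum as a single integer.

Old min = -9 (at index 0)
Change: A[0] -9 -> 54
Changed element WAS the min. Need to check: is 54 still <= all others?
  Min of remaining elements: 13
  New min = min(54, 13) = 13

Answer: 13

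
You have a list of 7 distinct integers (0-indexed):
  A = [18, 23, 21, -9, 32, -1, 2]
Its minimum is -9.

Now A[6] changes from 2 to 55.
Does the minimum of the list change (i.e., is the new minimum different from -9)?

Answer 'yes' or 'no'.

Old min = -9
Change: A[6] 2 -> 55
Changed element was NOT the min; min changes only if 55 < -9.
New min = -9; changed? no

Answer: no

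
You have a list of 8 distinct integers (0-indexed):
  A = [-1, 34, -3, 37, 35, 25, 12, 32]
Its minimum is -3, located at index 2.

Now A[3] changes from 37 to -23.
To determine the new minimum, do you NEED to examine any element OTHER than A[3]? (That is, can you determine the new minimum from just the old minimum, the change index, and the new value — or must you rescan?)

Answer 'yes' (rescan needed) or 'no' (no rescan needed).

Old min = -3 at index 2
Change at index 3: 37 -> -23
Index 3 was NOT the min. New min = min(-3, -23). No rescan of other elements needed.
Needs rescan: no

Answer: no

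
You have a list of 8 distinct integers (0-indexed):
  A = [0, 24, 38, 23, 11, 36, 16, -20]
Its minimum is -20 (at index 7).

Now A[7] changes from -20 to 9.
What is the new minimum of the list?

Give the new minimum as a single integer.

Answer: 0

Derivation:
Old min = -20 (at index 7)
Change: A[7] -20 -> 9
Changed element WAS the min. Need to check: is 9 still <= all others?
  Min of remaining elements: 0
  New min = min(9, 0) = 0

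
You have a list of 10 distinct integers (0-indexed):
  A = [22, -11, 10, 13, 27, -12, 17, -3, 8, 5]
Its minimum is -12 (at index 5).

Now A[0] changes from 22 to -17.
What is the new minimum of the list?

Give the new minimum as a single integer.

Old min = -12 (at index 5)
Change: A[0] 22 -> -17
Changed element was NOT the old min.
  New min = min(old_min, new_val) = min(-12, -17) = -17

Answer: -17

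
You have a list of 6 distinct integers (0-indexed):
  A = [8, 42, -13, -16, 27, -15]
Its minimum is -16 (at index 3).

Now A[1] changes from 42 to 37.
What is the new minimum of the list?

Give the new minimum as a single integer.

Answer: -16

Derivation:
Old min = -16 (at index 3)
Change: A[1] 42 -> 37
Changed element was NOT the old min.
  New min = min(old_min, new_val) = min(-16, 37) = -16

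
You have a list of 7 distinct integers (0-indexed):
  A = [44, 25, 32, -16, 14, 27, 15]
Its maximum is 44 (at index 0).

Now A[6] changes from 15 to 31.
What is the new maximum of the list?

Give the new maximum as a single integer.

Old max = 44 (at index 0)
Change: A[6] 15 -> 31
Changed element was NOT the old max.
  New max = max(old_max, new_val) = max(44, 31) = 44

Answer: 44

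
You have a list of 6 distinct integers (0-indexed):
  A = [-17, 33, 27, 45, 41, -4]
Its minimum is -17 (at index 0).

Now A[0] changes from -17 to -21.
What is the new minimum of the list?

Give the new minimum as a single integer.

Old min = -17 (at index 0)
Change: A[0] -17 -> -21
Changed element WAS the min. Need to check: is -21 still <= all others?
  Min of remaining elements: -4
  New min = min(-21, -4) = -21

Answer: -21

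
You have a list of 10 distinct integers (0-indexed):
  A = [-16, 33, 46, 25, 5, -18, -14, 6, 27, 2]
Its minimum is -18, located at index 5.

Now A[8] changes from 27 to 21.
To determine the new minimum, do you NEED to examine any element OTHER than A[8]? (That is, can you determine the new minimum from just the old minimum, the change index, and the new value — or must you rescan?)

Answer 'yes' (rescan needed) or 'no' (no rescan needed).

Old min = -18 at index 5
Change at index 8: 27 -> 21
Index 8 was NOT the min. New min = min(-18, 21). No rescan of other elements needed.
Needs rescan: no

Answer: no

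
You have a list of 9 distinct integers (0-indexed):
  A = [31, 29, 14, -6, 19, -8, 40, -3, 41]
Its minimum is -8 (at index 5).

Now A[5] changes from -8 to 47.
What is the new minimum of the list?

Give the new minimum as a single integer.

Old min = -8 (at index 5)
Change: A[5] -8 -> 47
Changed element WAS the min. Need to check: is 47 still <= all others?
  Min of remaining elements: -6
  New min = min(47, -6) = -6

Answer: -6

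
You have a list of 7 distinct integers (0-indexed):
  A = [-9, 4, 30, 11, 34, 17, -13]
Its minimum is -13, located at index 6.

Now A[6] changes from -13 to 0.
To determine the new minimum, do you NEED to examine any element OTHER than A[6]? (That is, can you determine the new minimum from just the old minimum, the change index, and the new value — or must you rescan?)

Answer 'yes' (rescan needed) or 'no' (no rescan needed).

Answer: yes

Derivation:
Old min = -13 at index 6
Change at index 6: -13 -> 0
Index 6 WAS the min and new value 0 > old min -13. Must rescan other elements to find the new min.
Needs rescan: yes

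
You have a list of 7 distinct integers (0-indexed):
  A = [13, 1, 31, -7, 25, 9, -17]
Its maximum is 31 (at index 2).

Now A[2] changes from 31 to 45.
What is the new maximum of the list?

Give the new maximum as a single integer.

Old max = 31 (at index 2)
Change: A[2] 31 -> 45
Changed element WAS the max -> may need rescan.
  Max of remaining elements: 25
  New max = max(45, 25) = 45

Answer: 45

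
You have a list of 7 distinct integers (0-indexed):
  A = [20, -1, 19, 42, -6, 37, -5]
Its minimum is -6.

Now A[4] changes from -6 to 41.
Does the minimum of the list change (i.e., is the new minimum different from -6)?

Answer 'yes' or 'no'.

Answer: yes

Derivation:
Old min = -6
Change: A[4] -6 -> 41
Changed element was the min; new min must be rechecked.
New min = -5; changed? yes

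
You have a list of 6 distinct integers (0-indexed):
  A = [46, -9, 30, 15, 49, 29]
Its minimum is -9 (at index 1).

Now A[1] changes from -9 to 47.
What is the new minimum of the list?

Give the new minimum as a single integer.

Old min = -9 (at index 1)
Change: A[1] -9 -> 47
Changed element WAS the min. Need to check: is 47 still <= all others?
  Min of remaining elements: 15
  New min = min(47, 15) = 15

Answer: 15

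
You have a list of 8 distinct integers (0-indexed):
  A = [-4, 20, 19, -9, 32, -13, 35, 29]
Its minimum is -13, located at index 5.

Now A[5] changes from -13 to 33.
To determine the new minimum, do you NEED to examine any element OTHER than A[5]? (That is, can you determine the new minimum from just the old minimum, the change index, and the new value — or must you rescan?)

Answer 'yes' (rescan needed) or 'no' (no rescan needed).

Answer: yes

Derivation:
Old min = -13 at index 5
Change at index 5: -13 -> 33
Index 5 WAS the min and new value 33 > old min -13. Must rescan other elements to find the new min.
Needs rescan: yes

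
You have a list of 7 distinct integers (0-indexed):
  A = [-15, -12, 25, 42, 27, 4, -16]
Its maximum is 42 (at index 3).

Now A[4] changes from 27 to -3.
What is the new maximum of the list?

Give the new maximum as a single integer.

Old max = 42 (at index 3)
Change: A[4] 27 -> -3
Changed element was NOT the old max.
  New max = max(old_max, new_val) = max(42, -3) = 42

Answer: 42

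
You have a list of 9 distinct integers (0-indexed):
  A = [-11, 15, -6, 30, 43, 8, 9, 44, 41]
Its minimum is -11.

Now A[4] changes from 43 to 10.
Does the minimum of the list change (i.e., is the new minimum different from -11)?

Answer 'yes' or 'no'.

Old min = -11
Change: A[4] 43 -> 10
Changed element was NOT the min; min changes only if 10 < -11.
New min = -11; changed? no

Answer: no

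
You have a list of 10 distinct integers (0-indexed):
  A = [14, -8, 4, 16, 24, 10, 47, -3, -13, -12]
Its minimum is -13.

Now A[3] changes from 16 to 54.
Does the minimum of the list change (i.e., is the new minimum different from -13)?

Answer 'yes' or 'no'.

Old min = -13
Change: A[3] 16 -> 54
Changed element was NOT the min; min changes only if 54 < -13.
New min = -13; changed? no

Answer: no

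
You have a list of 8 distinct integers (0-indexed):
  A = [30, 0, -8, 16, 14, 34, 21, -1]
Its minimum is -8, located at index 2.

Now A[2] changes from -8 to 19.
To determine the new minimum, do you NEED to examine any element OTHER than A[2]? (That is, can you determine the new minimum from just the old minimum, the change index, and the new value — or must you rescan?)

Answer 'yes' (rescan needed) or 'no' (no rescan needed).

Answer: yes

Derivation:
Old min = -8 at index 2
Change at index 2: -8 -> 19
Index 2 WAS the min and new value 19 > old min -8. Must rescan other elements to find the new min.
Needs rescan: yes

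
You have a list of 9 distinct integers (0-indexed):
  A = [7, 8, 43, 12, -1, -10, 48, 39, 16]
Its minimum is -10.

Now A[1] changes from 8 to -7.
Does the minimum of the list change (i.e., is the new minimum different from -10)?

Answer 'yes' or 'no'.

Old min = -10
Change: A[1] 8 -> -7
Changed element was NOT the min; min changes only if -7 < -10.
New min = -10; changed? no

Answer: no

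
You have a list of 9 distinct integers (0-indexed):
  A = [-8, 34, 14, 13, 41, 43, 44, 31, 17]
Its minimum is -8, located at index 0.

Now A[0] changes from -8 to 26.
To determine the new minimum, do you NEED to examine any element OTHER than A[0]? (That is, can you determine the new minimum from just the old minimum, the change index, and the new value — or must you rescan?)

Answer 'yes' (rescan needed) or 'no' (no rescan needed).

Answer: yes

Derivation:
Old min = -8 at index 0
Change at index 0: -8 -> 26
Index 0 WAS the min and new value 26 > old min -8. Must rescan other elements to find the new min.
Needs rescan: yes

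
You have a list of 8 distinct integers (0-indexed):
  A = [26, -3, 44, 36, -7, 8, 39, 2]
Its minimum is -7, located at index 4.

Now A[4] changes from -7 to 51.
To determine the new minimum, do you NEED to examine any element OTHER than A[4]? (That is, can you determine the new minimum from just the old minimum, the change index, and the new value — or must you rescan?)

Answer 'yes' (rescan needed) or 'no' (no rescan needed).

Answer: yes

Derivation:
Old min = -7 at index 4
Change at index 4: -7 -> 51
Index 4 WAS the min and new value 51 > old min -7. Must rescan other elements to find the new min.
Needs rescan: yes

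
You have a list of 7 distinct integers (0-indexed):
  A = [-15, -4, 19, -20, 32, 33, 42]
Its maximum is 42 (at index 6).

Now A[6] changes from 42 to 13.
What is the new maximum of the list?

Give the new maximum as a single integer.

Answer: 33

Derivation:
Old max = 42 (at index 6)
Change: A[6] 42 -> 13
Changed element WAS the max -> may need rescan.
  Max of remaining elements: 33
  New max = max(13, 33) = 33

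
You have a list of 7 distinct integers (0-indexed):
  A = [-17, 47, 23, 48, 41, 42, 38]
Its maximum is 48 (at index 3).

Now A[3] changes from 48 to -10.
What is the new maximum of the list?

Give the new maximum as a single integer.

Answer: 47

Derivation:
Old max = 48 (at index 3)
Change: A[3] 48 -> -10
Changed element WAS the max -> may need rescan.
  Max of remaining elements: 47
  New max = max(-10, 47) = 47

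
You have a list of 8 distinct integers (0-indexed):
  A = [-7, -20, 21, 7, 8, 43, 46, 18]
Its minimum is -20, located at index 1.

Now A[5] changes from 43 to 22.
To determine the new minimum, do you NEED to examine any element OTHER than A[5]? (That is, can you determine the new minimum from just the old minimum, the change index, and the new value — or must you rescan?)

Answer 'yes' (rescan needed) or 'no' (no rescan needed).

Old min = -20 at index 1
Change at index 5: 43 -> 22
Index 5 was NOT the min. New min = min(-20, 22). No rescan of other elements needed.
Needs rescan: no

Answer: no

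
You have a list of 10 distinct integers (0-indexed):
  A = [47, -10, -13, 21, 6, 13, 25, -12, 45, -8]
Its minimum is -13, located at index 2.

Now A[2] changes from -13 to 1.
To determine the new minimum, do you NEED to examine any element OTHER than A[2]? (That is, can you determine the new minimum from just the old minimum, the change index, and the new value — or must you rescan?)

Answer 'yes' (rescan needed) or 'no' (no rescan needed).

Answer: yes

Derivation:
Old min = -13 at index 2
Change at index 2: -13 -> 1
Index 2 WAS the min and new value 1 > old min -13. Must rescan other elements to find the new min.
Needs rescan: yes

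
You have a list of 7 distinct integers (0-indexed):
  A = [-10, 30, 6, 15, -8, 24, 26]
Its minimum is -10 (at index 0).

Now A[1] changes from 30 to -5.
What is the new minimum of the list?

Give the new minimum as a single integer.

Answer: -10

Derivation:
Old min = -10 (at index 0)
Change: A[1] 30 -> -5
Changed element was NOT the old min.
  New min = min(old_min, new_val) = min(-10, -5) = -10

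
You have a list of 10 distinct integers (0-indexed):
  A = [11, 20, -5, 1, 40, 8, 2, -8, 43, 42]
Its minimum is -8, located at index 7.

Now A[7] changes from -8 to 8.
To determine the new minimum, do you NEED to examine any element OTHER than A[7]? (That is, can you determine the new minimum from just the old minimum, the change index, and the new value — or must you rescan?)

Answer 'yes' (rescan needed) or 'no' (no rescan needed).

Old min = -8 at index 7
Change at index 7: -8 -> 8
Index 7 WAS the min and new value 8 > old min -8. Must rescan other elements to find the new min.
Needs rescan: yes

Answer: yes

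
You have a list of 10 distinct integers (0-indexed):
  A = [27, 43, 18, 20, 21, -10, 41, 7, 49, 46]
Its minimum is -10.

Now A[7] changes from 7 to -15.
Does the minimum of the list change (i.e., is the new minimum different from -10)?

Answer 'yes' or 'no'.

Old min = -10
Change: A[7] 7 -> -15
Changed element was NOT the min; min changes only if -15 < -10.
New min = -15; changed? yes

Answer: yes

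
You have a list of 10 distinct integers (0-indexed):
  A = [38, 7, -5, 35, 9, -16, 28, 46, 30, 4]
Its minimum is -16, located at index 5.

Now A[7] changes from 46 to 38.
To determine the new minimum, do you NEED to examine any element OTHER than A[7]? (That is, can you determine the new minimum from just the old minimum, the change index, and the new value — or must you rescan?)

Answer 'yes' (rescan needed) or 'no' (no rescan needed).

Old min = -16 at index 5
Change at index 7: 46 -> 38
Index 7 was NOT the min. New min = min(-16, 38). No rescan of other elements needed.
Needs rescan: no

Answer: no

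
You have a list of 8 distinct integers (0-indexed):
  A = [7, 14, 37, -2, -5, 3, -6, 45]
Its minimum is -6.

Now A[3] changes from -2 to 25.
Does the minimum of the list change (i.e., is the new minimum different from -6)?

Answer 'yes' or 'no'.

Answer: no

Derivation:
Old min = -6
Change: A[3] -2 -> 25
Changed element was NOT the min; min changes only if 25 < -6.
New min = -6; changed? no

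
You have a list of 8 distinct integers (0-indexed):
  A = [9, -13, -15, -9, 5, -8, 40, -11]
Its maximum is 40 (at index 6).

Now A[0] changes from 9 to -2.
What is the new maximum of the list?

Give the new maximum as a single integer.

Answer: 40

Derivation:
Old max = 40 (at index 6)
Change: A[0] 9 -> -2
Changed element was NOT the old max.
  New max = max(old_max, new_val) = max(40, -2) = 40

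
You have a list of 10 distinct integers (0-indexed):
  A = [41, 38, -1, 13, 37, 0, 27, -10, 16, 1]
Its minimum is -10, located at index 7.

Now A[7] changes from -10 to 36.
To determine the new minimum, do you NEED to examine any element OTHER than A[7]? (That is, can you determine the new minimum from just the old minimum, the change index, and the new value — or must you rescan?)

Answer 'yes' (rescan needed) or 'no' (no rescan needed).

Answer: yes

Derivation:
Old min = -10 at index 7
Change at index 7: -10 -> 36
Index 7 WAS the min and new value 36 > old min -10. Must rescan other elements to find the new min.
Needs rescan: yes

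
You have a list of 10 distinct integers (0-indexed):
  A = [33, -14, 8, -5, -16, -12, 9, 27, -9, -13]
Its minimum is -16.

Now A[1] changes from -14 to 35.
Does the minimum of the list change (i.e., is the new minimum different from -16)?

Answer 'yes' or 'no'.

Old min = -16
Change: A[1] -14 -> 35
Changed element was NOT the min; min changes only if 35 < -16.
New min = -16; changed? no

Answer: no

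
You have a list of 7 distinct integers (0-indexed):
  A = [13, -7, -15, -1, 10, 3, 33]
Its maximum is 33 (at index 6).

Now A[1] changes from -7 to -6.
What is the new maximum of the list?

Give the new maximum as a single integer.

Old max = 33 (at index 6)
Change: A[1] -7 -> -6
Changed element was NOT the old max.
  New max = max(old_max, new_val) = max(33, -6) = 33

Answer: 33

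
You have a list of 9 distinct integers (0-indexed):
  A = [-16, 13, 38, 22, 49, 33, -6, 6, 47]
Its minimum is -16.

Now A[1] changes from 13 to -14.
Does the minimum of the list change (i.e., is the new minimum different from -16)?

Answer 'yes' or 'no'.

Answer: no

Derivation:
Old min = -16
Change: A[1] 13 -> -14
Changed element was NOT the min; min changes only if -14 < -16.
New min = -16; changed? no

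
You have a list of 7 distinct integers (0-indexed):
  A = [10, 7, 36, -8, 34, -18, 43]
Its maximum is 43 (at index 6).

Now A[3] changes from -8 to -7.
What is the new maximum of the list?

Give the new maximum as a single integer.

Old max = 43 (at index 6)
Change: A[3] -8 -> -7
Changed element was NOT the old max.
  New max = max(old_max, new_val) = max(43, -7) = 43

Answer: 43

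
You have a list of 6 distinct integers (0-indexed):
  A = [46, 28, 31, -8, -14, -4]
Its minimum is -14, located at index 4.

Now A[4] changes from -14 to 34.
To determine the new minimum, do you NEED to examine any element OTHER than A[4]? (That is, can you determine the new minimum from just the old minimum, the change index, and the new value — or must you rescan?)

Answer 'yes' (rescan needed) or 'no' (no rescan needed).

Old min = -14 at index 4
Change at index 4: -14 -> 34
Index 4 WAS the min and new value 34 > old min -14. Must rescan other elements to find the new min.
Needs rescan: yes

Answer: yes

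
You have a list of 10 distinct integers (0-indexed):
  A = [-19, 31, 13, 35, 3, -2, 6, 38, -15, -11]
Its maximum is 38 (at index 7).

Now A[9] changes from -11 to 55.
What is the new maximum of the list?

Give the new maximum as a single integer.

Answer: 55

Derivation:
Old max = 38 (at index 7)
Change: A[9] -11 -> 55
Changed element was NOT the old max.
  New max = max(old_max, new_val) = max(38, 55) = 55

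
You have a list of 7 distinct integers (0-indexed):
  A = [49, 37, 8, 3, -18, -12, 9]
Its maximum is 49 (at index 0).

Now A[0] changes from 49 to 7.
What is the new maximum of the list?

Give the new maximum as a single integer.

Old max = 49 (at index 0)
Change: A[0] 49 -> 7
Changed element WAS the max -> may need rescan.
  Max of remaining elements: 37
  New max = max(7, 37) = 37

Answer: 37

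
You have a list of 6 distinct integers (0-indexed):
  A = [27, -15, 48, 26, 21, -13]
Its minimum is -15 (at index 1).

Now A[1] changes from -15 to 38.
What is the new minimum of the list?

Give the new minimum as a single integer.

Answer: -13

Derivation:
Old min = -15 (at index 1)
Change: A[1] -15 -> 38
Changed element WAS the min. Need to check: is 38 still <= all others?
  Min of remaining elements: -13
  New min = min(38, -13) = -13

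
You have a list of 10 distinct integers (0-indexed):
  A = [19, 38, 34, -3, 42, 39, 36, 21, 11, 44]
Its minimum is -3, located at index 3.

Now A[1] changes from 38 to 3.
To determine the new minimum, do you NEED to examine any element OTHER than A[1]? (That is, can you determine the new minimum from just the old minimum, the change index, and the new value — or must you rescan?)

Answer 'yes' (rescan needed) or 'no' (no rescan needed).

Old min = -3 at index 3
Change at index 1: 38 -> 3
Index 1 was NOT the min. New min = min(-3, 3). No rescan of other elements needed.
Needs rescan: no

Answer: no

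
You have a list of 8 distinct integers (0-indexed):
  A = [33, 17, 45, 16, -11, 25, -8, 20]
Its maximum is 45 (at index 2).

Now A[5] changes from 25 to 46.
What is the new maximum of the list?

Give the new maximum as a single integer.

Answer: 46

Derivation:
Old max = 45 (at index 2)
Change: A[5] 25 -> 46
Changed element was NOT the old max.
  New max = max(old_max, new_val) = max(45, 46) = 46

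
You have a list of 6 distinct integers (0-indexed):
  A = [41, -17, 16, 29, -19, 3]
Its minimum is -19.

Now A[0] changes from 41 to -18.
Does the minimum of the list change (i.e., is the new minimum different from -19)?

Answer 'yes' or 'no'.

Old min = -19
Change: A[0] 41 -> -18
Changed element was NOT the min; min changes only if -18 < -19.
New min = -19; changed? no

Answer: no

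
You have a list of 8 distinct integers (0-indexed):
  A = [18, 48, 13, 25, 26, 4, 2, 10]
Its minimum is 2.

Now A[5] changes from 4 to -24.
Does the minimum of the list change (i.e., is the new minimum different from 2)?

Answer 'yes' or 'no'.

Old min = 2
Change: A[5] 4 -> -24
Changed element was NOT the min; min changes only if -24 < 2.
New min = -24; changed? yes

Answer: yes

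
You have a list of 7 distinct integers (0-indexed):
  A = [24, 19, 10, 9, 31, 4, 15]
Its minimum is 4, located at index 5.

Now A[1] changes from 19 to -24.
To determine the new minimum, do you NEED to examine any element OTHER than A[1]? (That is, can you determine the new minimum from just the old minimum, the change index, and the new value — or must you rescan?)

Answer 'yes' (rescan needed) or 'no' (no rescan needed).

Answer: no

Derivation:
Old min = 4 at index 5
Change at index 1: 19 -> -24
Index 1 was NOT the min. New min = min(4, -24). No rescan of other elements needed.
Needs rescan: no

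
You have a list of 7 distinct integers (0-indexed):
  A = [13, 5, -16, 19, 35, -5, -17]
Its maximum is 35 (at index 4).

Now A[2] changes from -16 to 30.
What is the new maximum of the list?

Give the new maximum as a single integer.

Answer: 35

Derivation:
Old max = 35 (at index 4)
Change: A[2] -16 -> 30
Changed element was NOT the old max.
  New max = max(old_max, new_val) = max(35, 30) = 35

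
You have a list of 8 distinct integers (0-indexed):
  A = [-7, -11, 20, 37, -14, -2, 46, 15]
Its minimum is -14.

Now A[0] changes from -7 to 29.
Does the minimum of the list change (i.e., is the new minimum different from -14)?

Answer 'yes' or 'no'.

Old min = -14
Change: A[0] -7 -> 29
Changed element was NOT the min; min changes only if 29 < -14.
New min = -14; changed? no

Answer: no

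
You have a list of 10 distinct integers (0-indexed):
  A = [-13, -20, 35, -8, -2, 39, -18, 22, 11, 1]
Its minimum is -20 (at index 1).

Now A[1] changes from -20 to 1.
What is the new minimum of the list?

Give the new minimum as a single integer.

Old min = -20 (at index 1)
Change: A[1] -20 -> 1
Changed element WAS the min. Need to check: is 1 still <= all others?
  Min of remaining elements: -18
  New min = min(1, -18) = -18

Answer: -18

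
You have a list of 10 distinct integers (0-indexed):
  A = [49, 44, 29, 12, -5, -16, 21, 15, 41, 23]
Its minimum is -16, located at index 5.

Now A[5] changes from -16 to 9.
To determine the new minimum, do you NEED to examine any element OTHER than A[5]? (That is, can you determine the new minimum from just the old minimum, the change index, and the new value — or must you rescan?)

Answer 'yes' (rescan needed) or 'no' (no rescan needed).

Answer: yes

Derivation:
Old min = -16 at index 5
Change at index 5: -16 -> 9
Index 5 WAS the min and new value 9 > old min -16. Must rescan other elements to find the new min.
Needs rescan: yes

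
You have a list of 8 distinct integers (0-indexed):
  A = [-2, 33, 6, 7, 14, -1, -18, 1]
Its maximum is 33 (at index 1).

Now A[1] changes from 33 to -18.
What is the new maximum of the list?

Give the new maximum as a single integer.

Answer: 14

Derivation:
Old max = 33 (at index 1)
Change: A[1] 33 -> -18
Changed element WAS the max -> may need rescan.
  Max of remaining elements: 14
  New max = max(-18, 14) = 14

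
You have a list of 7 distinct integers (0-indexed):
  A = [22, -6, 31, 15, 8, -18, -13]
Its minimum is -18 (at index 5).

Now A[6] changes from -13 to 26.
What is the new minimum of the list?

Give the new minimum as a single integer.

Old min = -18 (at index 5)
Change: A[6] -13 -> 26
Changed element was NOT the old min.
  New min = min(old_min, new_val) = min(-18, 26) = -18

Answer: -18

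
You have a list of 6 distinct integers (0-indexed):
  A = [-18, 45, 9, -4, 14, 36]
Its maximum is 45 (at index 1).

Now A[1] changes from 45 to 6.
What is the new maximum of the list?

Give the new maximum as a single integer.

Old max = 45 (at index 1)
Change: A[1] 45 -> 6
Changed element WAS the max -> may need rescan.
  Max of remaining elements: 36
  New max = max(6, 36) = 36

Answer: 36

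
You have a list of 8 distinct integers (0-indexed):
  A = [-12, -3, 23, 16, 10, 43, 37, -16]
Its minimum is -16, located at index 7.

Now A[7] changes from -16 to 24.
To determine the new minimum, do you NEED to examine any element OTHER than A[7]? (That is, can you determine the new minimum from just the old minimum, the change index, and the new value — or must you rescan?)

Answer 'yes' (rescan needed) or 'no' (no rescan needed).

Old min = -16 at index 7
Change at index 7: -16 -> 24
Index 7 WAS the min and new value 24 > old min -16. Must rescan other elements to find the new min.
Needs rescan: yes

Answer: yes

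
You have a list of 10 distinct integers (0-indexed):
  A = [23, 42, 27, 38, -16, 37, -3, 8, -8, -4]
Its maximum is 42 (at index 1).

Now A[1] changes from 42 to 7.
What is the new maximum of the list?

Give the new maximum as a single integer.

Answer: 38

Derivation:
Old max = 42 (at index 1)
Change: A[1] 42 -> 7
Changed element WAS the max -> may need rescan.
  Max of remaining elements: 38
  New max = max(7, 38) = 38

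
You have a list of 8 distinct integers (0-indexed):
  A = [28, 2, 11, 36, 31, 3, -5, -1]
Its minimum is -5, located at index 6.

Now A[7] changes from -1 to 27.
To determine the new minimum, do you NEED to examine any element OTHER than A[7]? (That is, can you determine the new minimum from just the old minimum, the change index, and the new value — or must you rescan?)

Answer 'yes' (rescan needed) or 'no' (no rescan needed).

Old min = -5 at index 6
Change at index 7: -1 -> 27
Index 7 was NOT the min. New min = min(-5, 27). No rescan of other elements needed.
Needs rescan: no

Answer: no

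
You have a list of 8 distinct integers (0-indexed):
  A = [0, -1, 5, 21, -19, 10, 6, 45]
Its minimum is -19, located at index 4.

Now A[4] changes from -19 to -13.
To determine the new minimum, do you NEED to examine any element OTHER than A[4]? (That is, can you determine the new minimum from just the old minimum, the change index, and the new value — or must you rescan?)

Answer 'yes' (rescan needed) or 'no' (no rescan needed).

Answer: yes

Derivation:
Old min = -19 at index 4
Change at index 4: -19 -> -13
Index 4 WAS the min and new value -13 > old min -19. Must rescan other elements to find the new min.
Needs rescan: yes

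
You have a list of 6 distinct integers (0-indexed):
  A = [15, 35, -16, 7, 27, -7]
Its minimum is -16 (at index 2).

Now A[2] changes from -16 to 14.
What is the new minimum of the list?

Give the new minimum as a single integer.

Old min = -16 (at index 2)
Change: A[2] -16 -> 14
Changed element WAS the min. Need to check: is 14 still <= all others?
  Min of remaining elements: -7
  New min = min(14, -7) = -7

Answer: -7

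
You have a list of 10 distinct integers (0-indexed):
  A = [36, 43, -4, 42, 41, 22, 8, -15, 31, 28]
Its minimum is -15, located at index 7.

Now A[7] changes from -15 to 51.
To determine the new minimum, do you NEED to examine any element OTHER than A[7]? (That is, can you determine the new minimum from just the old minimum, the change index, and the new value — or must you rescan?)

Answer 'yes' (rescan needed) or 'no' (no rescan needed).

Old min = -15 at index 7
Change at index 7: -15 -> 51
Index 7 WAS the min and new value 51 > old min -15. Must rescan other elements to find the new min.
Needs rescan: yes

Answer: yes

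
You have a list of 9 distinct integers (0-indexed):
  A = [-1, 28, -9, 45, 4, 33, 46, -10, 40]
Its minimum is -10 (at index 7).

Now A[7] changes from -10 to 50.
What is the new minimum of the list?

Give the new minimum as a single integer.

Answer: -9

Derivation:
Old min = -10 (at index 7)
Change: A[7] -10 -> 50
Changed element WAS the min. Need to check: is 50 still <= all others?
  Min of remaining elements: -9
  New min = min(50, -9) = -9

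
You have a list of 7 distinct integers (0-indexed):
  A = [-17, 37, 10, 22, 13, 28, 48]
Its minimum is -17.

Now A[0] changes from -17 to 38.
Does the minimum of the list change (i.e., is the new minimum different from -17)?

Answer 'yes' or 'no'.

Answer: yes

Derivation:
Old min = -17
Change: A[0] -17 -> 38
Changed element was the min; new min must be rechecked.
New min = 10; changed? yes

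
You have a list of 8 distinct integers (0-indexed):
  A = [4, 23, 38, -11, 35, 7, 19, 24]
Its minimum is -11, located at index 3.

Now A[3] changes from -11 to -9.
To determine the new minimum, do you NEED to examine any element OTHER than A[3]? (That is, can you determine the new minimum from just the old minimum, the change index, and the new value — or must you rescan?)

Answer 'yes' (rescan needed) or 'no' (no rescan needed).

Answer: yes

Derivation:
Old min = -11 at index 3
Change at index 3: -11 -> -9
Index 3 WAS the min and new value -9 > old min -11. Must rescan other elements to find the new min.
Needs rescan: yes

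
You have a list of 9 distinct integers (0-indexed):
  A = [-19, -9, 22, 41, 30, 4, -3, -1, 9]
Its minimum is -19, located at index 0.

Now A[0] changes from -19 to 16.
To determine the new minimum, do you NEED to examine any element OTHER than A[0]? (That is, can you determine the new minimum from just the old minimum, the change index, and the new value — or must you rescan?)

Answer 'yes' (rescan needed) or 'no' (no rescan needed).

Answer: yes

Derivation:
Old min = -19 at index 0
Change at index 0: -19 -> 16
Index 0 WAS the min and new value 16 > old min -19. Must rescan other elements to find the new min.
Needs rescan: yes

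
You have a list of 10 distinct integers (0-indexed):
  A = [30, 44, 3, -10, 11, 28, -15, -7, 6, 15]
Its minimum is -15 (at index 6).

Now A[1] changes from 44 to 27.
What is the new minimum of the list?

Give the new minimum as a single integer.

Old min = -15 (at index 6)
Change: A[1] 44 -> 27
Changed element was NOT the old min.
  New min = min(old_min, new_val) = min(-15, 27) = -15

Answer: -15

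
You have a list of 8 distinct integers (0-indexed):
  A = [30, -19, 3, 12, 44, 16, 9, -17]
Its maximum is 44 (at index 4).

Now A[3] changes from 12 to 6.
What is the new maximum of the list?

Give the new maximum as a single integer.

Answer: 44

Derivation:
Old max = 44 (at index 4)
Change: A[3] 12 -> 6
Changed element was NOT the old max.
  New max = max(old_max, new_val) = max(44, 6) = 44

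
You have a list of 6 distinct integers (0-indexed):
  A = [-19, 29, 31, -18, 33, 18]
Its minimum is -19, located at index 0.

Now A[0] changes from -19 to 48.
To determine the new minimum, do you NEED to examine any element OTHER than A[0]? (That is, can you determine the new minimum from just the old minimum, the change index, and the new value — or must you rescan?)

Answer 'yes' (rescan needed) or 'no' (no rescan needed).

Old min = -19 at index 0
Change at index 0: -19 -> 48
Index 0 WAS the min and new value 48 > old min -19. Must rescan other elements to find the new min.
Needs rescan: yes

Answer: yes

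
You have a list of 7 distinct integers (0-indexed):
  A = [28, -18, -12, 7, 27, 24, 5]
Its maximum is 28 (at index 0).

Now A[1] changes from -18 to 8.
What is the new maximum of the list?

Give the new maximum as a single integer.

Old max = 28 (at index 0)
Change: A[1] -18 -> 8
Changed element was NOT the old max.
  New max = max(old_max, new_val) = max(28, 8) = 28

Answer: 28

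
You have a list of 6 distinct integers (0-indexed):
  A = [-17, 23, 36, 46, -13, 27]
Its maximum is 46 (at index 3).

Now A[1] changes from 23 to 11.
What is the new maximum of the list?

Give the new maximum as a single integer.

Answer: 46

Derivation:
Old max = 46 (at index 3)
Change: A[1] 23 -> 11
Changed element was NOT the old max.
  New max = max(old_max, new_val) = max(46, 11) = 46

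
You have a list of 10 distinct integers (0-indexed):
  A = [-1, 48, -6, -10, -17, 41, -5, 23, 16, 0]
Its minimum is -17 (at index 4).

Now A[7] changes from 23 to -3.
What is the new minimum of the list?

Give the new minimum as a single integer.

Old min = -17 (at index 4)
Change: A[7] 23 -> -3
Changed element was NOT the old min.
  New min = min(old_min, new_val) = min(-17, -3) = -17

Answer: -17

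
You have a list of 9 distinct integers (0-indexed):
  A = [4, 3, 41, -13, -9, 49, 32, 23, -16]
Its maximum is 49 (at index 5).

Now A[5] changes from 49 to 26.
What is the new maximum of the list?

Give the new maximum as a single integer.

Old max = 49 (at index 5)
Change: A[5] 49 -> 26
Changed element WAS the max -> may need rescan.
  Max of remaining elements: 41
  New max = max(26, 41) = 41

Answer: 41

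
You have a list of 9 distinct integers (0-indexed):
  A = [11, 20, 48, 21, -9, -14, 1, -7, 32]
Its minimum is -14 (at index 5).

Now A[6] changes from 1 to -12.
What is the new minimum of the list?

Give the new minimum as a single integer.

Old min = -14 (at index 5)
Change: A[6] 1 -> -12
Changed element was NOT the old min.
  New min = min(old_min, new_val) = min(-14, -12) = -14

Answer: -14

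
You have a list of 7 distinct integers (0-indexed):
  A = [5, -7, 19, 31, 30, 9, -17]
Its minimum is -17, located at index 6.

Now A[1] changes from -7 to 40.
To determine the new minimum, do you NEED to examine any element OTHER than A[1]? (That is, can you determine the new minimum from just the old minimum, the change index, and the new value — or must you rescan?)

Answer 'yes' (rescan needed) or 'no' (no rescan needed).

Old min = -17 at index 6
Change at index 1: -7 -> 40
Index 1 was NOT the min. New min = min(-17, 40). No rescan of other elements needed.
Needs rescan: no

Answer: no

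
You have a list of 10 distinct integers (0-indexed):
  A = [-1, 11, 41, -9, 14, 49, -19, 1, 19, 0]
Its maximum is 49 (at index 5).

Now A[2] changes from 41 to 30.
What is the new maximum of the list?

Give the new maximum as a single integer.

Answer: 49

Derivation:
Old max = 49 (at index 5)
Change: A[2] 41 -> 30
Changed element was NOT the old max.
  New max = max(old_max, new_val) = max(49, 30) = 49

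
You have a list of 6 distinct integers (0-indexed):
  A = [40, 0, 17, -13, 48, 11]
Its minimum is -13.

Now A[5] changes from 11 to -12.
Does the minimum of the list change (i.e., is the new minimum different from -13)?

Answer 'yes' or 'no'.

Answer: no

Derivation:
Old min = -13
Change: A[5] 11 -> -12
Changed element was NOT the min; min changes only if -12 < -13.
New min = -13; changed? no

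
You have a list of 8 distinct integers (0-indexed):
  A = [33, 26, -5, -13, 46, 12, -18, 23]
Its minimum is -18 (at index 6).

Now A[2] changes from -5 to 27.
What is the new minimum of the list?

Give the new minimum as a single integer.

Old min = -18 (at index 6)
Change: A[2] -5 -> 27
Changed element was NOT the old min.
  New min = min(old_min, new_val) = min(-18, 27) = -18

Answer: -18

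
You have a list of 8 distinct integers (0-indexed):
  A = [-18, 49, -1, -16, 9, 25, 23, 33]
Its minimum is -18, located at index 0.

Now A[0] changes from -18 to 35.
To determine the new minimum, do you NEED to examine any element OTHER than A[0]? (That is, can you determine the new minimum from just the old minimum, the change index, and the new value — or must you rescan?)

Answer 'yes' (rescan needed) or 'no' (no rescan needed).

Answer: yes

Derivation:
Old min = -18 at index 0
Change at index 0: -18 -> 35
Index 0 WAS the min and new value 35 > old min -18. Must rescan other elements to find the new min.
Needs rescan: yes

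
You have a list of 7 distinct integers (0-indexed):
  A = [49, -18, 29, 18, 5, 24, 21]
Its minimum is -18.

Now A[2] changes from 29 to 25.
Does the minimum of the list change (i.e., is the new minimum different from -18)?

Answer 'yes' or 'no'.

Answer: no

Derivation:
Old min = -18
Change: A[2] 29 -> 25
Changed element was NOT the min; min changes only if 25 < -18.
New min = -18; changed? no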